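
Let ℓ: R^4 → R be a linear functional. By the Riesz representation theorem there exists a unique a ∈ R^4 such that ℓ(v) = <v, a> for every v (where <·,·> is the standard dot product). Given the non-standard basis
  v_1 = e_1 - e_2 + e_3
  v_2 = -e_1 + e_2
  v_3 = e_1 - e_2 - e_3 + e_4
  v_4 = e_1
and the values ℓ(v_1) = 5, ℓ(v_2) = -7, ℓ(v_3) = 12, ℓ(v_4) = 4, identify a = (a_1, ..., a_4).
a = (4, -3, -2, 3)

Write a = (a_1, ..., a_4) in the standard basis. For each basis vector v_i, ℓ(v_i) = <v_i, a> is a linear equation in the a_j's. Collect the n equations into a matrix system V a = ℓ, where row i of V is v_i (expressed in the standard basis). Since V is invertible (lower-triangular with 1s on the diagonal, up to permutation), solve by back-substitution:
  V =
[[1, -1, 1, 0],
 [-1, 1, 0, 0],
 [1, -1, -1, 1],
 [1, 0, 0, 0]]
  V a = (5, -7, 12, 4)
Solving gives a = (4, -3, -2, 3).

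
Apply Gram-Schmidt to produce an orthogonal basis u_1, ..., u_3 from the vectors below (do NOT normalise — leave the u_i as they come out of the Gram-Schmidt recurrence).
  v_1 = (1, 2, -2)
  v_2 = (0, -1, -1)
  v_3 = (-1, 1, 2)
Orthogonal basis:
  u_1 = (1, 2, -2)
  u_2 = (0, -1, -1)
  u_3 = (-2/3, 1/6, -1/6)

Apply the Gram-Schmidt recurrence
  u_1 = v_1
  u_i = v_i − Σ_{j<i} ((v_i · u_j) / (u_j · u_j)) · u_j.

Step by step this gives:
  u_1 = (1, 2, -2)
  u_2 = (0, -1, -1)
  u_3 = (-2/3, 1/6, -1/6)

Orthogonality check:
  u_2 · u_1 = 0 (should be 0)
  u_3 · u_1 = 0 (should be 0)
  u_3 · u_2 = 0 (should be 0)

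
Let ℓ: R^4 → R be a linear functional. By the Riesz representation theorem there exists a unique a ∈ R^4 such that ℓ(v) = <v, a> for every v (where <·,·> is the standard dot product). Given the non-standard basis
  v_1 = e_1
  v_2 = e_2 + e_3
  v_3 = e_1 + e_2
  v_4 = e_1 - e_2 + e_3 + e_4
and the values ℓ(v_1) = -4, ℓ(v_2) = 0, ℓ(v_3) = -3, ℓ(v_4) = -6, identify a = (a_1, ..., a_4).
a = (-4, 1, -1, 0)

Write a = (a_1, ..., a_4) in the standard basis. For each basis vector v_i, ℓ(v_i) = <v_i, a> is a linear equation in the a_j's. Collect the n equations into a matrix system V a = ℓ, where row i of V is v_i (expressed in the standard basis). Since V is invertible (lower-triangular with 1s on the diagonal, up to permutation), solve by back-substitution:
  V =
[[1, 0, 0, 0],
 [0, 1, 1, 0],
 [1, 1, 0, 0],
 [1, -1, 1, 1]]
  V a = (-4, 0, -3, -6)
Solving gives a = (-4, 1, -1, 0).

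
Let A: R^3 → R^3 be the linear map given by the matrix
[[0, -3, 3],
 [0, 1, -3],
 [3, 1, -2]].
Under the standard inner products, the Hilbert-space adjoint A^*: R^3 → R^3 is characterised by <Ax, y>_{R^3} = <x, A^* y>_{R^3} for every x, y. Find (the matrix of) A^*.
A^* = A^T =
[[0, 0, 3],
 [-3, 1, 1],
 [3, -3, -2]]

For real matrices with standard dot products, the defining identity <Ax, y> = <x, A^* y> gives (Ax)^T y = x^T (A^*) y, i.e. x^T A^T y = x^T (A^*) y. Since this holds for all x, y, we must have A^* = A^T. Therefore
A^* =
[[0, 0, 3],
 [-3, 1, 1],
 [3, -3, -2]].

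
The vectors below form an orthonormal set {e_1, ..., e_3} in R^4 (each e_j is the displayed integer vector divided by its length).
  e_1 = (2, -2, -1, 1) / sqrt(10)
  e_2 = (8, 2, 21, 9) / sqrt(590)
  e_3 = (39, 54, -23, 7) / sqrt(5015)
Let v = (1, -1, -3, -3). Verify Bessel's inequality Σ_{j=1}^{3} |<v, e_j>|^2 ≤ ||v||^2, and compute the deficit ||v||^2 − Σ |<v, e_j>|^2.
Σ |<v, e_j>|^2 = 1171/85; ||v||^2 = 20; deficit = 529/85

Write each e_j = u_j / sqrt(<u_j, u_j>) where u_j is the displayed integer vector. Then <v, e_j> = <v, u_j> / sqrt(<u_j, u_j>), so |<v, e_j>|^2 = <v, u_j>^2 / <u_j, u_j>.
Coefficients: <v, e_1> = 4/sqrt(10), <v, e_2> = -84/sqrt(590), <v, e_3> = 33/sqrt(5015).
Square and sum: Σ |<v, e_j>|^2 = 1171/85.
Compute ||v||^2 = v·v = 20.
Deficit = 20 − 1171/85 = 529/85 ≥ 0, confirming Bessel's inequality. (The deficit equals ||v − Σ <v,e_j> e_j||^2, the squared distance from v to span{e_j}.)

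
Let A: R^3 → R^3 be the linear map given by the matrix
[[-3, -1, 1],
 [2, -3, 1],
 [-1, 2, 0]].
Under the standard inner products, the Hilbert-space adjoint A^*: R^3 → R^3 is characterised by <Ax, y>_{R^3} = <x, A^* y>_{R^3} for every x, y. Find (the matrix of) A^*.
A^* = A^T =
[[-3, 2, -1],
 [-1, -3, 2],
 [1, 1, 0]]

For real matrices with standard dot products, the defining identity <Ax, y> = <x, A^* y> gives (Ax)^T y = x^T (A^*) y, i.e. x^T A^T y = x^T (A^*) y. Since this holds for all x, y, we must have A^* = A^T. Therefore
A^* =
[[-3, 2, -1],
 [-1, -3, 2],
 [1, 1, 0]].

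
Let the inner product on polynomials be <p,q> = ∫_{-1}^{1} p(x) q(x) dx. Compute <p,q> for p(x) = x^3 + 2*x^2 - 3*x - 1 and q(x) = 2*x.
<p,q> = -16/5

Expand the product: p(x)·q(x) = 2*x^4 + 4*x^3 - 6*x^2 - 2*x.
∫_{-1}^{1} of each monomial x^k gives [2/(k+1) if k even, 0 if k odd]. Integrating term-by-term (or equivalently evaluating the antiderivative F(x) = 2*x^5/5 + x^4 - 2*x^3 - x^2 at the endpoints):
  F(1) − F(−1) = -8/5 − (8/5) = -16/5.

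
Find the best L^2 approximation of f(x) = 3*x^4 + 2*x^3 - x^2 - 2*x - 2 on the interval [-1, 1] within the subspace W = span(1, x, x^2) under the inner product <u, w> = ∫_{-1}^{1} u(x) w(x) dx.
g(x) = 11*x^2/7 - 4*x/5 - 79/35

The best approximation g ∈ W is the orthogonal projection of f onto W. Writing g = a_0 + a_1 x + a_2 x^2, the coefficients solve the normal equations G · a = b where
  G_{ij} = <φ_i, φ_j> and b_i = <f, φ_i>, with φ_0 = 1, φ_1 = x, φ_2 = x^2.
G =
  [2, 0, 2/3]
  [0, 2/3, 0]
  [2/3, 0, 2/5],
b = (-52/15, -8/15, -92/105).
Solving gives a_0 = -79/35, a_1 = -4/5, a_2 = 11/7, so
  g(x) = 11*x^2/7 - 4*x/5 - 79/35.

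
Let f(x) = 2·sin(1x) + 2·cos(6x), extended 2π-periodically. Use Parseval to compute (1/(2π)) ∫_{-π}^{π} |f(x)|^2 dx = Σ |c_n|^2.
Σ |c_n|^2 = 4

Expand |f|^2 and use orthogonality of {sin(nx), cos(mx)} on [-π, π]:
  ∫_{-π}^{π} sin(nx)^2 dx = π, ∫ cos(mx)^2 dx = π, and cross terms integrate to 0.
So ∫_{-π}^{π} f(x)^2 dx = 2^2 · π + 2^2 · π = (4 + 4)π.
Divide by 2π: (4 + 4)/2 = 4.
By Parseval, this equals Σ |c_n|^2.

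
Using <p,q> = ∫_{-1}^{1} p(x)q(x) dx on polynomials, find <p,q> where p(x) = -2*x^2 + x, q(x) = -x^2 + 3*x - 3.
<p,q> = 34/5

Expand the product: p(x)·q(x) = 2*x^4 - 7*x^3 + 9*x^2 - 3*x.
∫_{-1}^{1} of each monomial x^k gives [2/(k+1) if k even, 0 if k odd]. Integrating term-by-term (or equivalently evaluating the antiderivative F(x) = 2*x^5/5 - 7*x^4/4 + 3*x^3 - 3*x^2/2 at the endpoints):
  F(1) − F(−1) = 3/20 − (-133/20) = 34/5.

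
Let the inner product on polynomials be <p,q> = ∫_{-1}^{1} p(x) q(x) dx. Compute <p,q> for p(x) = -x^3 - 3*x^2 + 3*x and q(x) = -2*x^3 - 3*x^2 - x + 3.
<p,q> = -204/35

Expand the product: p(x)·q(x) = 2*x^6 + 9*x^5 + 4*x^4 - 9*x^3 - 12*x^2 + 9*x.
∫_{-1}^{1} of each monomial x^k gives [2/(k+1) if k even, 0 if k odd]. Integrating term-by-term (or equivalently evaluating the antiderivative F(x) = 2*x^7/7 + 3*x^6/2 + 4*x^5/5 - 9*x^4/4 - 4*x^3 + 9*x^2/2 at the endpoints):
  F(1) − F(−1) = 117/140 − (933/140) = -204/35.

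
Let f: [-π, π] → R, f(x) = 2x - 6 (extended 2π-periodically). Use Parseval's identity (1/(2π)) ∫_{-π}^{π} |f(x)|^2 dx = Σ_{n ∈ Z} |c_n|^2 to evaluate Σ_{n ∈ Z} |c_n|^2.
Σ |c_n|^2 = 4π^2/3 + 36

Expand and integrate term by term over [-π, π]:
  ∫ (2x)^2 dx = 4·(2π^3/3); ∫ 2·2·(-6)·x dx = 0 (odd integrand); ∫ (-6)^2 dx = 36·2π.
So (1/(2π)) ∫_{-π}^{π} (2x - 6)^2 dx = 4π^2/3 + 36 = 4π^2/3 + 36.
Parseval ⇒ Σ |c_n|^2 = 4π^2/3 + 36.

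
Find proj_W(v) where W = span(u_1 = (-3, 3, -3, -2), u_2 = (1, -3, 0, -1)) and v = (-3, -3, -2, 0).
proj_W(v) = (-132/241, -360/241, -378/241, -498/241)

Set up U = [u_1 | ... | u_2] ∈ R^(4×2). The projector onto W = col(U) is P = U (U^T U)^(-1) U^T.
Compute U^T U =
  [31, -10]
  [-10, 11],
and U^T v = (6, 6).
Solve U^T U · c = U^T v for the coefficients: c = (126/241, 246/241). The projection is proj_W(v) = U c.
Check: (v - proj_W(v)) · u_1 = 0  (should be 0).
Check: (v - proj_W(v)) · u_2 = 0  (should be 0).
Result: proj_W(v) = (-132/241, -360/241, -378/241, -498/241).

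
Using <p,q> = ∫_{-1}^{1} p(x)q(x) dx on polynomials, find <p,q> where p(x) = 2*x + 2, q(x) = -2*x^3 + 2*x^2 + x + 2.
<p,q> = 52/5

Expand the product: p(x)·q(x) = -4*x^4 + 6*x^2 + 6*x + 4.
∫_{-1}^{1} of each monomial x^k gives [2/(k+1) if k even, 0 if k odd]. Integrating term-by-term (or equivalently evaluating the antiderivative F(x) = -4*x^5/5 + 2*x^3 + 3*x^2 + 4*x at the endpoints):
  F(1) − F(−1) = 41/5 − (-11/5) = 52/5.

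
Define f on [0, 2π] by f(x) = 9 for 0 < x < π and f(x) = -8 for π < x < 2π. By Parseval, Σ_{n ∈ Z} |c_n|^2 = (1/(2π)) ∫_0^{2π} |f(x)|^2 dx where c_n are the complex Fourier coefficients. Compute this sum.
Σ |c_n|^2 = 145/2

Parseval equates the L^2 energy of f (normalised by 1/(2π)) with the ℓ^2 sum of its Fourier coefficients: (1/(2π)) ∫_0^{2π} |f|^2 = Σ |c_n|^2.
Compute the left side: (1/(2π)) [∫_0^π 9^2 dx + ∫_π^{2π} (-8)^2 dx] = (1/(2π)) · (81π + 64π) = (81 + 64)/2 = 145/2.
So Σ_{n ∈ Z} |c_n|^2 = 145/2.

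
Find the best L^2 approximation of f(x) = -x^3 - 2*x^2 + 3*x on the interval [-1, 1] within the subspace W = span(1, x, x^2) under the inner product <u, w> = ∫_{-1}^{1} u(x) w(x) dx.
g(x) = -2*x^2 + 12*x/5

The best approximation g ∈ W is the orthogonal projection of f onto W. Writing g = a_0 + a_1 x + a_2 x^2, the coefficients solve the normal equations G · a = b where
  G_{ij} = <φ_i, φ_j> and b_i = <f, φ_i>, with φ_0 = 1, φ_1 = x, φ_2 = x^2.
G =
  [2, 0, 2/3]
  [0, 2/3, 0]
  [2/3, 0, 2/5],
b = (-4/3, 8/5, -4/5).
Solving gives a_0 = 0, a_1 = 12/5, a_2 = -2, so
  g(x) = -2*x^2 + 12*x/5.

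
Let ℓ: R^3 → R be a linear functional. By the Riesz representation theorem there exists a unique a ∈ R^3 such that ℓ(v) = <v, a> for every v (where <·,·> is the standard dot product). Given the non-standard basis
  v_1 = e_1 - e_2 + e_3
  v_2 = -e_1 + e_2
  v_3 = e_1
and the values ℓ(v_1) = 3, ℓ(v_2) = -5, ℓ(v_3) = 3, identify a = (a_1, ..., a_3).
a = (3, -2, -2)

Write a = (a_1, ..., a_3) in the standard basis. For each basis vector v_i, ℓ(v_i) = <v_i, a> is a linear equation in the a_j's. Collect the n equations into a matrix system V a = ℓ, where row i of V is v_i (expressed in the standard basis). Since V is invertible (lower-triangular with 1s on the diagonal, up to permutation), solve by back-substitution:
  V =
[[1, -1, 1],
 [-1, 1, 0],
 [1, 0, 0]]
  V a = (3, -5, 3)
Solving gives a = (3, -2, -2).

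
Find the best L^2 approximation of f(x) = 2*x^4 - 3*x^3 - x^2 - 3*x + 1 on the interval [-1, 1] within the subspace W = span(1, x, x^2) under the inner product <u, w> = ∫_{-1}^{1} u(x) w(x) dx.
g(x) = 5*x^2/7 - 24*x/5 + 29/35

The best approximation g ∈ W is the orthogonal projection of f onto W. Writing g = a_0 + a_1 x + a_2 x^2, the coefficients solve the normal equations G · a = b where
  G_{ij} = <φ_i, φ_j> and b_i = <f, φ_i>, with φ_0 = 1, φ_1 = x, φ_2 = x^2.
G =
  [2, 0, 2/3]
  [0, 2/3, 0]
  [2/3, 0, 2/5],
b = (32/15, -16/5, 88/105).
Solving gives a_0 = 29/35, a_1 = -24/5, a_2 = 5/7, so
  g(x) = 5*x^2/7 - 24*x/5 + 29/35.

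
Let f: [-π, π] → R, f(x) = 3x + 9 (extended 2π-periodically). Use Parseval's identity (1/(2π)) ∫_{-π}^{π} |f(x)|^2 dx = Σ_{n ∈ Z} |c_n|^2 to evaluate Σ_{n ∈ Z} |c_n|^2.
Σ |c_n|^2 = 3π^2 + 81

Expand and integrate term by term over [-π, π]:
  ∫ (3x)^2 dx = 9·(2π^3/3); ∫ 2·3·(9)·x dx = 0 (odd integrand); ∫ 9^2 dx = 81·2π.
So (1/(2π)) ∫_{-π}^{π} (3x + 9)^2 dx = 9π^2/3 + 81 = 3π^2 + 81.
Parseval ⇒ Σ |c_n|^2 = 3π^2 + 81.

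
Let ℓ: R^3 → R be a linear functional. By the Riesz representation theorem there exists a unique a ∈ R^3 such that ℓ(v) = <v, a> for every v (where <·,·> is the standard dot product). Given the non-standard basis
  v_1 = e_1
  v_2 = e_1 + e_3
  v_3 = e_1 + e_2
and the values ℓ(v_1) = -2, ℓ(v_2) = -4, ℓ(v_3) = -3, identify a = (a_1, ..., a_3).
a = (-2, -1, -2)

Write a = (a_1, ..., a_3) in the standard basis. For each basis vector v_i, ℓ(v_i) = <v_i, a> is a linear equation in the a_j's. Collect the n equations into a matrix system V a = ℓ, where row i of V is v_i (expressed in the standard basis). Since V is invertible (lower-triangular with 1s on the diagonal, up to permutation), solve by back-substitution:
  V =
[[1, 0, 0],
 [1, 0, 1],
 [1, 1, 0]]
  V a = (-2, -4, -3)
Solving gives a = (-2, -1, -2).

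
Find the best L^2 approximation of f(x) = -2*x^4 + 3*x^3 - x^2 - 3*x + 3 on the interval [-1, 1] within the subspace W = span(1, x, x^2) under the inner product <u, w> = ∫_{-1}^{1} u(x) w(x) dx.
g(x) = -19*x^2/7 - 6*x/5 + 111/35

The best approximation g ∈ W is the orthogonal projection of f onto W. Writing g = a_0 + a_1 x + a_2 x^2, the coefficients solve the normal equations G · a = b where
  G_{ij} = <φ_i, φ_j> and b_i = <f, φ_i>, with φ_0 = 1, φ_1 = x, φ_2 = x^2.
G =
  [2, 0, 2/3]
  [0, 2/3, 0]
  [2/3, 0, 2/5],
b = (68/15, -4/5, 36/35).
Solving gives a_0 = 111/35, a_1 = -6/5, a_2 = -19/7, so
  g(x) = -19*x^2/7 - 6*x/5 + 111/35.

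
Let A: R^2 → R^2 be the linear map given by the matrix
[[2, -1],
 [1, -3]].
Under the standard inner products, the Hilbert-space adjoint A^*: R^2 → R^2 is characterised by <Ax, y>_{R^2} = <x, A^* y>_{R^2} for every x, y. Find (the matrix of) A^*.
A^* = A^T =
[[2, 1],
 [-1, -3]]

For real matrices with standard dot products, the defining identity <Ax, y> = <x, A^* y> gives (Ax)^T y = x^T (A^*) y, i.e. x^T A^T y = x^T (A^*) y. Since this holds for all x, y, we must have A^* = A^T. Therefore
A^* =
[[2, 1],
 [-1, -3]].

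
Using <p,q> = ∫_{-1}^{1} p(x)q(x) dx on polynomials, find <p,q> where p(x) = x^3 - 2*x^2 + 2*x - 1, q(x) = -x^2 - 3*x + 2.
<p,q> = -52/5

Expand the product: p(x)·q(x) = -x^5 - x^4 + 6*x^3 - 9*x^2 + 7*x - 2.
∫_{-1}^{1} of each monomial x^k gives [2/(k+1) if k even, 0 if k odd]. Integrating term-by-term (or equivalently evaluating the antiderivative F(x) = -x^6/6 - x^5/5 + 3*x^4/2 - 3*x^3 + 7*x^2/2 - 2*x at the endpoints):
  F(1) − F(−1) = -11/30 − (301/30) = -52/5.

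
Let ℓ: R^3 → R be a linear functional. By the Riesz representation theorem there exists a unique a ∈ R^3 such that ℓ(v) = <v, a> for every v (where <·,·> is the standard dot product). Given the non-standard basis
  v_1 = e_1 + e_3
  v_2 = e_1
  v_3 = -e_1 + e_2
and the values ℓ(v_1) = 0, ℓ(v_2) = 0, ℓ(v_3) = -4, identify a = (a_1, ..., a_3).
a = (0, -4, 0)

Write a = (a_1, ..., a_3) in the standard basis. For each basis vector v_i, ℓ(v_i) = <v_i, a> is a linear equation in the a_j's. Collect the n equations into a matrix system V a = ℓ, where row i of V is v_i (expressed in the standard basis). Since V is invertible (lower-triangular with 1s on the diagonal, up to permutation), solve by back-substitution:
  V =
[[1, 0, 1],
 [1, 0, 0],
 [-1, 1, 0]]
  V a = (0, 0, -4)
Solving gives a = (0, -4, 0).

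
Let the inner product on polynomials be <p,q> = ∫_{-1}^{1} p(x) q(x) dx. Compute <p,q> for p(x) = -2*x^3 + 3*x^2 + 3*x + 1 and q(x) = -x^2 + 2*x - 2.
<p,q> = -112/15

Expand the product: p(x)·q(x) = 2*x^5 - 7*x^4 + 7*x^3 - x^2 - 4*x - 2.
∫_{-1}^{1} of each monomial x^k gives [2/(k+1) if k even, 0 if k odd]. Integrating term-by-term (or equivalently evaluating the antiderivative F(x) = x^6/3 - 7*x^5/5 + 7*x^4/4 - x^3/3 - 2*x^2 - 2*x at the endpoints):
  F(1) − F(−1) = -73/20 − (229/60) = -112/15.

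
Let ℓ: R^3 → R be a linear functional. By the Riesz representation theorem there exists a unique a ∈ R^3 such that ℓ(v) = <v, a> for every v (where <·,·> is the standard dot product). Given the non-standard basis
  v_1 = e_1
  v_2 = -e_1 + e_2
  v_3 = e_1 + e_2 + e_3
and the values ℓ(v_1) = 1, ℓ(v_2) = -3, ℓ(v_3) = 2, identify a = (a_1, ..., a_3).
a = (1, -2, 3)

Write a = (a_1, ..., a_3) in the standard basis. For each basis vector v_i, ℓ(v_i) = <v_i, a> is a linear equation in the a_j's. Collect the n equations into a matrix system V a = ℓ, where row i of V is v_i (expressed in the standard basis). Since V is invertible (lower-triangular with 1s on the diagonal, up to permutation), solve by back-substitution:
  V =
[[1, 0, 0],
 [-1, 1, 0],
 [1, 1, 1]]
  V a = (1, -3, 2)
Solving gives a = (1, -2, 3).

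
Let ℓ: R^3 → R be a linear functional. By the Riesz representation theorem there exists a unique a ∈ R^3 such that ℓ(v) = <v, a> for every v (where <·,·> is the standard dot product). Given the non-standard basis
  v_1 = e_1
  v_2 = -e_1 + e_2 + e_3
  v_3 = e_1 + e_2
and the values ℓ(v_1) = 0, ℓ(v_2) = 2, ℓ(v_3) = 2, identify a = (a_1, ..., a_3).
a = (0, 2, 0)

Write a = (a_1, ..., a_3) in the standard basis. For each basis vector v_i, ℓ(v_i) = <v_i, a> is a linear equation in the a_j's. Collect the n equations into a matrix system V a = ℓ, where row i of V is v_i (expressed in the standard basis). Since V is invertible (lower-triangular with 1s on the diagonal, up to permutation), solve by back-substitution:
  V =
[[1, 0, 0],
 [-1, 1, 1],
 [1, 1, 0]]
  V a = (0, 2, 2)
Solving gives a = (0, 2, 0).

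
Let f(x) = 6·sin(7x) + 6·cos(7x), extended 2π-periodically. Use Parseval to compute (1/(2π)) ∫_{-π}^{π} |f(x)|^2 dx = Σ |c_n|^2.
Σ |c_n|^2 = 36

Expand |f|^2 and use orthogonality of {sin(nx), cos(mx)} on [-π, π]:
  ∫_{-π}^{π} sin(nx)^2 dx = π, ∫ cos(mx)^2 dx = π, and cross terms integrate to 0.
So ∫_{-π}^{π} f(x)^2 dx = 6^2 · π + 6^2 · π = (36 + 36)π.
Divide by 2π: (36 + 36)/2 = 36.
By Parseval, this equals Σ |c_n|^2.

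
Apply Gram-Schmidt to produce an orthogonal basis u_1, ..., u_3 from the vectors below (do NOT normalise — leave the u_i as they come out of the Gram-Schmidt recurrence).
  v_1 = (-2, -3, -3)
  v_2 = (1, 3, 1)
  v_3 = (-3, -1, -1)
Orthogonal basis:
  u_1 = (-2, -3, -3)
  u_2 = (-3/11, 12/11, -10/11)
  u_3 = (-42/23, 7/23, 21/23)

Apply the Gram-Schmidt recurrence
  u_1 = v_1
  u_i = v_i − Σ_{j<i} ((v_i · u_j) / (u_j · u_j)) · u_j.

Step by step this gives:
  u_1 = (-2, -3, -3)
  u_2 = (-3/11, 12/11, -10/11)
  u_3 = (-42/23, 7/23, 21/23)

Orthogonality check:
  u_2 · u_1 = 0 (should be 0)
  u_3 · u_1 = 0 (should be 0)
  u_3 · u_2 = 0 (should be 0)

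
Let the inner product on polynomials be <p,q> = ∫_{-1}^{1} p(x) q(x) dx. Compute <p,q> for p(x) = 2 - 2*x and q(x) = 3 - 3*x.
<p,q> = 16

Expand the product: p(x)·q(x) = 6*x^2 - 12*x + 6.
∫_{-1}^{1} of each monomial x^k gives [2/(k+1) if k even, 0 if k odd]. Integrating term-by-term (or equivalently evaluating the antiderivative F(x) = 2*x^3 - 6*x^2 + 6*x at the endpoints):
  F(1) − F(−1) = 2 − (-14) = 16.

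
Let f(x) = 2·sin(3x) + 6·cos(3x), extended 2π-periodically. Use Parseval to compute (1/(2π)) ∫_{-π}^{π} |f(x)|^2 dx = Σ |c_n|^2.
Σ |c_n|^2 = 20

Expand |f|^2 and use orthogonality of {sin(nx), cos(mx)} on [-π, π]:
  ∫_{-π}^{π} sin(nx)^2 dx = π, ∫ cos(mx)^2 dx = π, and cross terms integrate to 0.
So ∫_{-π}^{π} f(x)^2 dx = 2^2 · π + 6^2 · π = (4 + 36)π.
Divide by 2π: (4 + 36)/2 = 20.
By Parseval, this equals Σ |c_n|^2.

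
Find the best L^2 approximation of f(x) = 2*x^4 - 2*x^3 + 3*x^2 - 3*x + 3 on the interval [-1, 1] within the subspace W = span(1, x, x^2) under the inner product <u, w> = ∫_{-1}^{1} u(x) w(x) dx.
g(x) = 33*x^2/7 - 21*x/5 + 99/35

The best approximation g ∈ W is the orthogonal projection of f onto W. Writing g = a_0 + a_1 x + a_2 x^2, the coefficients solve the normal equations G · a = b where
  G_{ij} = <φ_i, φ_j> and b_i = <f, φ_i>, with φ_0 = 1, φ_1 = x, φ_2 = x^2.
G =
  [2, 0, 2/3]
  [0, 2/3, 0]
  [2/3, 0, 2/5],
b = (44/5, -14/5, 132/35).
Solving gives a_0 = 99/35, a_1 = -21/5, a_2 = 33/7, so
  g(x) = 33*x^2/7 - 21*x/5 + 99/35.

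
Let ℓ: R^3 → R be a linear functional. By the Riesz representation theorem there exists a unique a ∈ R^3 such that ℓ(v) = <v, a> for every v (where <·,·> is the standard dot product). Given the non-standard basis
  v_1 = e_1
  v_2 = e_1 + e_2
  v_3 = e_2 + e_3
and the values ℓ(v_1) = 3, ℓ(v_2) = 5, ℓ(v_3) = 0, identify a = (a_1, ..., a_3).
a = (3, 2, -2)

Write a = (a_1, ..., a_3) in the standard basis. For each basis vector v_i, ℓ(v_i) = <v_i, a> is a linear equation in the a_j's. Collect the n equations into a matrix system V a = ℓ, where row i of V is v_i (expressed in the standard basis). Since V is invertible (lower-triangular with 1s on the diagonal, up to permutation), solve by back-substitution:
  V =
[[1, 0, 0],
 [1, 1, 0],
 [0, 1, 1]]
  V a = (3, 5, 0)
Solving gives a = (3, 2, -2).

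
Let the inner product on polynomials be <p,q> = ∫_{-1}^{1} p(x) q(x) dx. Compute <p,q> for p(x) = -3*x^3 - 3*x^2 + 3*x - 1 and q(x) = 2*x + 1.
<p,q> = -12/5

Expand the product: p(x)·q(x) = -6*x^4 - 9*x^3 + 3*x^2 + x - 1.
∫_{-1}^{1} of each monomial x^k gives [2/(k+1) if k even, 0 if k odd]. Integrating term-by-term (or equivalently evaluating the antiderivative F(x) = -6*x^5/5 - 9*x^4/4 + x^3 + x^2/2 - x at the endpoints):
  F(1) − F(−1) = -59/20 − (-11/20) = -12/5.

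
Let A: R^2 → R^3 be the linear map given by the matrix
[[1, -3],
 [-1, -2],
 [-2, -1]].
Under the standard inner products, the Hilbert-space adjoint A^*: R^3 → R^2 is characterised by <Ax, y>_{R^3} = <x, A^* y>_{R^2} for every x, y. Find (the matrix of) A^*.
A^* = A^T =
[[1, -1, -2],
 [-3, -2, -1]]

For real matrices with standard dot products, the defining identity <Ax, y> = <x, A^* y> gives (Ax)^T y = x^T (A^*) y, i.e. x^T A^T y = x^T (A^*) y. Since this holds for all x, y, we must have A^* = A^T. Therefore
A^* =
[[1, -1, -2],
 [-3, -2, -1]].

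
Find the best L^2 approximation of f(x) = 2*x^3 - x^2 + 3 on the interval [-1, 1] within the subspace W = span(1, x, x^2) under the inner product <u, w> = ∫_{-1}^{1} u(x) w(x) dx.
g(x) = -x^2 + 6*x/5 + 3

The best approximation g ∈ W is the orthogonal projection of f onto W. Writing g = a_0 + a_1 x + a_2 x^2, the coefficients solve the normal equations G · a = b where
  G_{ij} = <φ_i, φ_j> and b_i = <f, φ_i>, with φ_0 = 1, φ_1 = x, φ_2 = x^2.
G =
  [2, 0, 2/3]
  [0, 2/3, 0]
  [2/3, 0, 2/5],
b = (16/3, 4/5, 8/5).
Solving gives a_0 = 3, a_1 = 6/5, a_2 = -1, so
  g(x) = -x^2 + 6*x/5 + 3.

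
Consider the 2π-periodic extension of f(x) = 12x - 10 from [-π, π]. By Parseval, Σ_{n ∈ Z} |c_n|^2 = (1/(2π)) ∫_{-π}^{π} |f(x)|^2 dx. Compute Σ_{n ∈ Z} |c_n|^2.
Σ |c_n|^2 = 48π^2 + 100

Expand and integrate term by term over [-π, π]:
  ∫ (12x)^2 dx = 144·(2π^3/3); ∫ 2·12·(-10)·x dx = 0 (odd integrand); ∫ (-10)^2 dx = 100·2π.
So (1/(2π)) ∫_{-π}^{π} (12x - 10)^2 dx = 144π^2/3 + 100 = 48π^2 + 100.
Parseval ⇒ Σ |c_n|^2 = 48π^2 + 100.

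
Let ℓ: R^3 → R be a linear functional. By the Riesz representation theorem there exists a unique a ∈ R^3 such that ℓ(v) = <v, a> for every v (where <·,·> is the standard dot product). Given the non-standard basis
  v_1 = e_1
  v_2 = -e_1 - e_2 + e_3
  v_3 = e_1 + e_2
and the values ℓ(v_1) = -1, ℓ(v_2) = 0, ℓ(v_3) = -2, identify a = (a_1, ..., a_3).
a = (-1, -1, -2)

Write a = (a_1, ..., a_3) in the standard basis. For each basis vector v_i, ℓ(v_i) = <v_i, a> is a linear equation in the a_j's. Collect the n equations into a matrix system V a = ℓ, where row i of V is v_i (expressed in the standard basis). Since V is invertible (lower-triangular with 1s on the diagonal, up to permutation), solve by back-substitution:
  V =
[[1, 0, 0],
 [-1, -1, 1],
 [1, 1, 0]]
  V a = (-1, 0, -2)
Solving gives a = (-1, -1, -2).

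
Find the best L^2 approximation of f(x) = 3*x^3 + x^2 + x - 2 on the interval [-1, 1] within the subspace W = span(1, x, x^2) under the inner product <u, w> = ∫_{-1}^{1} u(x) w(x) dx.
g(x) = x^2 + 14*x/5 - 2

The best approximation g ∈ W is the orthogonal projection of f onto W. Writing g = a_0 + a_1 x + a_2 x^2, the coefficients solve the normal equations G · a = b where
  G_{ij} = <φ_i, φ_j> and b_i = <f, φ_i>, with φ_0 = 1, φ_1 = x, φ_2 = x^2.
G =
  [2, 0, 2/3]
  [0, 2/3, 0]
  [2/3, 0, 2/5],
b = (-10/3, 28/15, -14/15).
Solving gives a_0 = -2, a_1 = 14/5, a_2 = 1, so
  g(x) = x^2 + 14*x/5 - 2.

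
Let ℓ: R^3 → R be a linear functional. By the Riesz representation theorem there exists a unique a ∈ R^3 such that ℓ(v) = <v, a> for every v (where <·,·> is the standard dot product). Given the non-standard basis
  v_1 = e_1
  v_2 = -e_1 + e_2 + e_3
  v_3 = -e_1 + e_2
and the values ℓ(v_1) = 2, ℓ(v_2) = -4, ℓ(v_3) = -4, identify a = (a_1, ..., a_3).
a = (2, -2, 0)

Write a = (a_1, ..., a_3) in the standard basis. For each basis vector v_i, ℓ(v_i) = <v_i, a> is a linear equation in the a_j's. Collect the n equations into a matrix system V a = ℓ, where row i of V is v_i (expressed in the standard basis). Since V is invertible (lower-triangular with 1s on the diagonal, up to permutation), solve by back-substitution:
  V =
[[1, 0, 0],
 [-1, 1, 1],
 [-1, 1, 0]]
  V a = (2, -4, -4)
Solving gives a = (2, -2, 0).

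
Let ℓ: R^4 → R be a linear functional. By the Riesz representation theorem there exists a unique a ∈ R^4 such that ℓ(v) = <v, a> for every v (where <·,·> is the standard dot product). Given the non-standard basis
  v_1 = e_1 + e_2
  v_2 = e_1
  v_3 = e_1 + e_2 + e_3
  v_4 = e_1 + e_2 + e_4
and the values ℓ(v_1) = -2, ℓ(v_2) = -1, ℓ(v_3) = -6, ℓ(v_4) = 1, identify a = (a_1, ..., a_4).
a = (-1, -1, -4, 3)

Write a = (a_1, ..., a_4) in the standard basis. For each basis vector v_i, ℓ(v_i) = <v_i, a> is a linear equation in the a_j's. Collect the n equations into a matrix system V a = ℓ, where row i of V is v_i (expressed in the standard basis). Since V is invertible (lower-triangular with 1s on the diagonal, up to permutation), solve by back-substitution:
  V =
[[1, 1, 0, 0],
 [1, 0, 0, 0],
 [1, 1, 1, 0],
 [1, 1, 0, 1]]
  V a = (-2, -1, -6, 1)
Solving gives a = (-1, -1, -4, 3).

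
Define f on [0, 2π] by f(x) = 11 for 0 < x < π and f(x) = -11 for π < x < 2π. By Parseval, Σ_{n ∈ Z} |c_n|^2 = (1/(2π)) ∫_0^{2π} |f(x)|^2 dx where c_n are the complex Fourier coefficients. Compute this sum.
Σ |c_n|^2 = 121

Parseval equates the L^2 energy of f (normalised by 1/(2π)) with the ℓ^2 sum of its Fourier coefficients: (1/(2π)) ∫_0^{2π} |f|^2 = Σ |c_n|^2.
Compute the left side: (1/(2π)) [∫_0^π 11^2 dx + ∫_π^{2π} (-11)^2 dx] = (1/(2π)) · (121π + 121π) = (121 + 121)/2 = 121.
So Σ_{n ∈ Z} |c_n|^2 = 121.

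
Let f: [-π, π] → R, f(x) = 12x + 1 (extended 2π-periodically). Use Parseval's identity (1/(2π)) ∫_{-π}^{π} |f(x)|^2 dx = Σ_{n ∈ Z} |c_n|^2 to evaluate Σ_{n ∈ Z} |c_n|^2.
Σ |c_n|^2 = 48π^2 + 1

Expand and integrate term by term over [-π, π]:
  ∫ (12x)^2 dx = 144·(2π^3/3); ∫ 2·12·(1)·x dx = 0 (odd integrand); ∫ 1^2 dx = 1·2π.
So (1/(2π)) ∫_{-π}^{π} (12x + 1)^2 dx = 144π^2/3 + 1 = 48π^2 + 1.
Parseval ⇒ Σ |c_n|^2 = 48π^2 + 1.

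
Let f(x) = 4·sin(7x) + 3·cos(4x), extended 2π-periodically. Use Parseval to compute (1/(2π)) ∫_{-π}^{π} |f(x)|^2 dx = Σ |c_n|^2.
Σ |c_n|^2 = 25/2

Expand |f|^2 and use orthogonality of {sin(nx), cos(mx)} on [-π, π]:
  ∫_{-π}^{π} sin(nx)^2 dx = π, ∫ cos(mx)^2 dx = π, and cross terms integrate to 0.
So ∫_{-π}^{π} f(x)^2 dx = 4^2 · π + 3^2 · π = (16 + 9)π.
Divide by 2π: (16 + 9)/2 = 25/2.
By Parseval, this equals Σ |c_n|^2.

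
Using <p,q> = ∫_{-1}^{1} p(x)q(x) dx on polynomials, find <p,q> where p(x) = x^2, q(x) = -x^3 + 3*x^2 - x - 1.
<p,q> = 8/15

Expand the product: p(x)·q(x) = -x^5 + 3*x^4 - x^3 - x^2.
∫_{-1}^{1} of each monomial x^k gives [2/(k+1) if k even, 0 if k odd]. Integrating term-by-term (or equivalently evaluating the antiderivative F(x) = -x^6/6 + 3*x^5/5 - x^4/4 - x^3/3 at the endpoints):
  F(1) − F(−1) = -3/20 − (-41/60) = 8/15.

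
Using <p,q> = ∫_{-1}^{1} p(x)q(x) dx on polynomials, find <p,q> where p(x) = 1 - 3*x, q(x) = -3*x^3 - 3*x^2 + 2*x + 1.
<p,q> = -2/5

Expand the product: p(x)·q(x) = 9*x^4 + 6*x^3 - 9*x^2 - x + 1.
∫_{-1}^{1} of each monomial x^k gives [2/(k+1) if k even, 0 if k odd]. Integrating term-by-term (or equivalently evaluating the antiderivative F(x) = 9*x^5/5 + 3*x^4/2 - 3*x^3 - x^2/2 + x at the endpoints):
  F(1) − F(−1) = 4/5 − (6/5) = -2/5.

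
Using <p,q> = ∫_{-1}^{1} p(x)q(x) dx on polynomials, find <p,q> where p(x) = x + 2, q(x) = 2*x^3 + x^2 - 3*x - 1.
<p,q> = -58/15

Expand the product: p(x)·q(x) = 2*x^4 + 5*x^3 - x^2 - 7*x - 2.
∫_{-1}^{1} of each monomial x^k gives [2/(k+1) if k even, 0 if k odd]. Integrating term-by-term (or equivalently evaluating the antiderivative F(x) = 2*x^5/5 + 5*x^4/4 - x^3/3 - 7*x^2/2 - 2*x at the endpoints):
  F(1) − F(−1) = -251/60 − (-19/60) = -58/15.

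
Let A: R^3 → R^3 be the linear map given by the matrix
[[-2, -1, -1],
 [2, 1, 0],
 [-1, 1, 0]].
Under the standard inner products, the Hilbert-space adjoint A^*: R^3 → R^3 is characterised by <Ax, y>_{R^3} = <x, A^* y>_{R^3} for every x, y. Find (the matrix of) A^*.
A^* = A^T =
[[-2, 2, -1],
 [-1, 1, 1],
 [-1, 0, 0]]

For real matrices with standard dot products, the defining identity <Ax, y> = <x, A^* y> gives (Ax)^T y = x^T (A^*) y, i.e. x^T A^T y = x^T (A^*) y. Since this holds for all x, y, we must have A^* = A^T. Therefore
A^* =
[[-2, 2, -1],
 [-1, 1, 1],
 [-1, 0, 0]].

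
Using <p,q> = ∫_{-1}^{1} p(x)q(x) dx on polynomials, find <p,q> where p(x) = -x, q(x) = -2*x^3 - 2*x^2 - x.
<p,q> = 22/15

Expand the product: p(x)·q(x) = 2*x^4 + 2*x^3 + x^2.
∫_{-1}^{1} of each monomial x^k gives [2/(k+1) if k even, 0 if k odd]. Integrating term-by-term (or equivalently evaluating the antiderivative F(x) = 2*x^5/5 + x^4/2 + x^3/3 at the endpoints):
  F(1) − F(−1) = 37/30 − (-7/30) = 22/15.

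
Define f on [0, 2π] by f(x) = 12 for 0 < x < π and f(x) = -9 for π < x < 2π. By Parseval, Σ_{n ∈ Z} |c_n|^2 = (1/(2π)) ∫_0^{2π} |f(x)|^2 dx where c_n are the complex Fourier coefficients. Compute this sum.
Σ |c_n|^2 = 225/2

Parseval equates the L^2 energy of f (normalised by 1/(2π)) with the ℓ^2 sum of its Fourier coefficients: (1/(2π)) ∫_0^{2π} |f|^2 = Σ |c_n|^2.
Compute the left side: (1/(2π)) [∫_0^π 12^2 dx + ∫_π^{2π} (-9)^2 dx] = (1/(2π)) · (144π + 81π) = (144 + 81)/2 = 225/2.
So Σ_{n ∈ Z} |c_n|^2 = 225/2.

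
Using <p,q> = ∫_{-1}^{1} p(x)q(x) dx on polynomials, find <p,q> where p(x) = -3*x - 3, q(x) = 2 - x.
<p,q> = -10

Expand the product: p(x)·q(x) = 3*x^2 - 3*x - 6.
∫_{-1}^{1} of each monomial x^k gives [2/(k+1) if k even, 0 if k odd]. Integrating term-by-term (or equivalently evaluating the antiderivative F(x) = x^3 - 3*x^2/2 - 6*x at the endpoints):
  F(1) − F(−1) = -13/2 − (7/2) = -10.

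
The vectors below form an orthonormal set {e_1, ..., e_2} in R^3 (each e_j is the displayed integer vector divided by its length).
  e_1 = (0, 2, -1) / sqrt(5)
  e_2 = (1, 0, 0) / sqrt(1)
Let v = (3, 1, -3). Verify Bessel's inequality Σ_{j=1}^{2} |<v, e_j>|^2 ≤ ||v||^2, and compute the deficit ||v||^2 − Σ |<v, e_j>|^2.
Σ |<v, e_j>|^2 = 14; ||v||^2 = 19; deficit = 5

Write each e_j = u_j / sqrt(<u_j, u_j>) where u_j is the displayed integer vector. Then <v, e_j> = <v, u_j> / sqrt(<u_j, u_j>), so |<v, e_j>|^2 = <v, u_j>^2 / <u_j, u_j>.
Coefficients: <v, e_1> = 5/sqrt(5), <v, e_2> = 3/sqrt(1).
Square and sum: Σ |<v, e_j>|^2 = 14.
Compute ||v||^2 = v·v = 19.
Deficit = 19 − 14 = 5 ≥ 0, confirming Bessel's inequality. (The deficit equals ||v − Σ <v,e_j> e_j||^2, the squared distance from v to span{e_j}.)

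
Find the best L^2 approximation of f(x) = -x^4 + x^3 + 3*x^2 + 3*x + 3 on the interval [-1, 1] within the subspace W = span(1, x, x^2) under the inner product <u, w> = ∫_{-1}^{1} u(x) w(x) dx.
g(x) = 15*x^2/7 + 18*x/5 + 108/35

The best approximation g ∈ W is the orthogonal projection of f onto W. Writing g = a_0 + a_1 x + a_2 x^2, the coefficients solve the normal equations G · a = b where
  G_{ij} = <φ_i, φ_j> and b_i = <f, φ_i>, with φ_0 = 1, φ_1 = x, φ_2 = x^2.
G =
  [2, 0, 2/3]
  [0, 2/3, 0]
  [2/3, 0, 2/5],
b = (38/5, 12/5, 102/35).
Solving gives a_0 = 108/35, a_1 = 18/5, a_2 = 15/7, so
  g(x) = 15*x^2/7 + 18*x/5 + 108/35.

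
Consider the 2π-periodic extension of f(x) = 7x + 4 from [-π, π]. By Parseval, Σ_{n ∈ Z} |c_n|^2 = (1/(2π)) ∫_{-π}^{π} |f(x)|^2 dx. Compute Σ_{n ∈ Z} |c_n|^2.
Σ |c_n|^2 = 49π^2/3 + 16

Expand and integrate term by term over [-π, π]:
  ∫ (7x)^2 dx = 49·(2π^3/3); ∫ 2·7·(4)·x dx = 0 (odd integrand); ∫ 4^2 dx = 16·2π.
So (1/(2π)) ∫_{-π}^{π} (7x + 4)^2 dx = 49π^2/3 + 16 = 49π^2/3 + 16.
Parseval ⇒ Σ |c_n|^2 = 49π^2/3 + 16.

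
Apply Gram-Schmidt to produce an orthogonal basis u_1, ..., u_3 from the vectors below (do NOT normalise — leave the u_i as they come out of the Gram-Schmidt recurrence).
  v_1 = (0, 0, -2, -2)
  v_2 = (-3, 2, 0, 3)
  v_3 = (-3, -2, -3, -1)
Orthogonal basis:
  u_1 = (0, 0, -2, -2)
  u_2 = (-3, 2, -3/2, 3/2)
  u_3 = (-57/35, -102/35, -11/35, 11/35)

Apply the Gram-Schmidt recurrence
  u_1 = v_1
  u_i = v_i − Σ_{j<i} ((v_i · u_j) / (u_j · u_j)) · u_j.

Step by step this gives:
  u_1 = (0, 0, -2, -2)
  u_2 = (-3, 2, -3/2, 3/2)
  u_3 = (-57/35, -102/35, -11/35, 11/35)

Orthogonality check:
  u_2 · u_1 = 0 (should be 0)
  u_3 · u_1 = 0 (should be 0)
  u_3 · u_2 = 0 (should be 0)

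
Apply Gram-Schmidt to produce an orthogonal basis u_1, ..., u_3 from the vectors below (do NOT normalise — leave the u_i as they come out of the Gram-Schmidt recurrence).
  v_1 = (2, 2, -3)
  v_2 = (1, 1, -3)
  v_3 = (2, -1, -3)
Orthogonal basis:
  u_1 = (2, 2, -3)
  u_2 = (-9/17, -9/17, -12/17)
  u_3 = (3/2, -3/2, 0)

Apply the Gram-Schmidt recurrence
  u_1 = v_1
  u_i = v_i − Σ_{j<i} ((v_i · u_j) / (u_j · u_j)) · u_j.

Step by step this gives:
  u_1 = (2, 2, -3)
  u_2 = (-9/17, -9/17, -12/17)
  u_3 = (3/2, -3/2, 0)

Orthogonality check:
  u_2 · u_1 = 0 (should be 0)
  u_3 · u_1 = 0 (should be 0)
  u_3 · u_2 = 0 (should be 0)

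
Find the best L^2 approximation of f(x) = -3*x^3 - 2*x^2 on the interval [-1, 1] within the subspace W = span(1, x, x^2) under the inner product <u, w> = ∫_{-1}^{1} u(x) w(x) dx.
g(x) = -2*x^2 - 9*x/5

The best approximation g ∈ W is the orthogonal projection of f onto W. Writing g = a_0 + a_1 x + a_2 x^2, the coefficients solve the normal equations G · a = b where
  G_{ij} = <φ_i, φ_j> and b_i = <f, φ_i>, with φ_0 = 1, φ_1 = x, φ_2 = x^2.
G =
  [2, 0, 2/3]
  [0, 2/3, 0]
  [2/3, 0, 2/5],
b = (-4/3, -6/5, -4/5).
Solving gives a_0 = 0, a_1 = -9/5, a_2 = -2, so
  g(x) = -2*x^2 - 9*x/5.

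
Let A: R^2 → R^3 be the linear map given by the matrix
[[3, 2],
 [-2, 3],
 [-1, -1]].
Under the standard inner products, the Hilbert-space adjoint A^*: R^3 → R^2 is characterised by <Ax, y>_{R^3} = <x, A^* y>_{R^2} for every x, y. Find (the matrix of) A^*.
A^* = A^T =
[[3, -2, -1],
 [2, 3, -1]]

For real matrices with standard dot products, the defining identity <Ax, y> = <x, A^* y> gives (Ax)^T y = x^T (A^*) y, i.e. x^T A^T y = x^T (A^*) y. Since this holds for all x, y, we must have A^* = A^T. Therefore
A^* =
[[3, -2, -1],
 [2, 3, -1]].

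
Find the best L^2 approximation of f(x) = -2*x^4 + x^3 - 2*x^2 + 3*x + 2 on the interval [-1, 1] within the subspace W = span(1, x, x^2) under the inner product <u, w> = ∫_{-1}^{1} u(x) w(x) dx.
g(x) = -26*x^2/7 + 18*x/5 + 76/35

The best approximation g ∈ W is the orthogonal projection of f onto W. Writing g = a_0 + a_1 x + a_2 x^2, the coefficients solve the normal equations G · a = b where
  G_{ij} = <φ_i, φ_j> and b_i = <f, φ_i>, with φ_0 = 1, φ_1 = x, φ_2 = x^2.
G =
  [2, 0, 2/3]
  [0, 2/3, 0]
  [2/3, 0, 2/5],
b = (28/15, 12/5, -4/105).
Solving gives a_0 = 76/35, a_1 = 18/5, a_2 = -26/7, so
  g(x) = -26*x^2/7 + 18*x/5 + 76/35.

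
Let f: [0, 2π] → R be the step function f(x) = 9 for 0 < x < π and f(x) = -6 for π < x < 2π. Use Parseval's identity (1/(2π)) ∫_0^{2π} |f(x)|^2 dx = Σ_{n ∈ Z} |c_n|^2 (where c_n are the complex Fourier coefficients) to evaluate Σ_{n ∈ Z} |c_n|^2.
Σ |c_n|^2 = 117/2

Parseval equates the L^2 energy of f (normalised by 1/(2π)) with the ℓ^2 sum of its Fourier coefficients: (1/(2π)) ∫_0^{2π} |f|^2 = Σ |c_n|^2.
Compute the left side: (1/(2π)) [∫_0^π 9^2 dx + ∫_π^{2π} (-6)^2 dx] = (1/(2π)) · (81π + 36π) = (81 + 36)/2 = 117/2.
So Σ_{n ∈ Z} |c_n|^2 = 117/2.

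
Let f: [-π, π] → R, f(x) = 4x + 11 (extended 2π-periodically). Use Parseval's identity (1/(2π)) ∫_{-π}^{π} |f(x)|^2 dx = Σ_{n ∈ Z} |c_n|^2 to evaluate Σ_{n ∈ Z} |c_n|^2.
Σ |c_n|^2 = 16π^2/3 + 121

Expand and integrate term by term over [-π, π]:
  ∫ (4x)^2 dx = 16·(2π^3/3); ∫ 2·4·(11)·x dx = 0 (odd integrand); ∫ 11^2 dx = 121·2π.
So (1/(2π)) ∫_{-π}^{π} (4x + 11)^2 dx = 16π^2/3 + 121 = 16π^2/3 + 121.
Parseval ⇒ Σ |c_n|^2 = 16π^2/3 + 121.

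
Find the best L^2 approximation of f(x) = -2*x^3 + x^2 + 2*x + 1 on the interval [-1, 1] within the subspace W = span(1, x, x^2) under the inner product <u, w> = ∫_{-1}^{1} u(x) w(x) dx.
g(x) = x^2 + 4*x/5 + 1

The best approximation g ∈ W is the orthogonal projection of f onto W. Writing g = a_0 + a_1 x + a_2 x^2, the coefficients solve the normal equations G · a = b where
  G_{ij} = <φ_i, φ_j> and b_i = <f, φ_i>, with φ_0 = 1, φ_1 = x, φ_2 = x^2.
G =
  [2, 0, 2/3]
  [0, 2/3, 0]
  [2/3, 0, 2/5],
b = (8/3, 8/15, 16/15).
Solving gives a_0 = 1, a_1 = 4/5, a_2 = 1, so
  g(x) = x^2 + 4*x/5 + 1.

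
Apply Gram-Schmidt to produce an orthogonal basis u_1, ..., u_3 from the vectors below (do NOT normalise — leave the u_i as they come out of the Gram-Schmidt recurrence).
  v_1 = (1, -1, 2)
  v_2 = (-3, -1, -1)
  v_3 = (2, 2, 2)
Orthogonal basis:
  u_1 = (1, -1, 2)
  u_2 = (-7/3, -5/3, 1/3)
  u_3 = (-18/25, 6/5, 24/25)

Apply the Gram-Schmidt recurrence
  u_1 = v_1
  u_i = v_i − Σ_{j<i} ((v_i · u_j) / (u_j · u_j)) · u_j.

Step by step this gives:
  u_1 = (1, -1, 2)
  u_2 = (-7/3, -5/3, 1/3)
  u_3 = (-18/25, 6/5, 24/25)

Orthogonality check:
  u_2 · u_1 = 0 (should be 0)
  u_3 · u_1 = 0 (should be 0)
  u_3 · u_2 = 0 (should be 0)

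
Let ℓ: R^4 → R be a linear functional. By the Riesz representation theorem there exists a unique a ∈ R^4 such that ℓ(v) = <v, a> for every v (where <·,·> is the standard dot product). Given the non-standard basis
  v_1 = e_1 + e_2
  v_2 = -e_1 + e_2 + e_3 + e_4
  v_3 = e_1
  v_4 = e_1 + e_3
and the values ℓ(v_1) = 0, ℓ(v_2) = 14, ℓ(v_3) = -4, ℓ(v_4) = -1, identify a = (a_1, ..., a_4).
a = (-4, 4, 3, 3)

Write a = (a_1, ..., a_4) in the standard basis. For each basis vector v_i, ℓ(v_i) = <v_i, a> is a linear equation in the a_j's. Collect the n equations into a matrix system V a = ℓ, where row i of V is v_i (expressed in the standard basis). Since V is invertible (lower-triangular with 1s on the diagonal, up to permutation), solve by back-substitution:
  V =
[[1, 1, 0, 0],
 [-1, 1, 1, 1],
 [1, 0, 0, 0],
 [1, 0, 1, 0]]
  V a = (0, 14, -4, -1)
Solving gives a = (-4, 4, 3, 3).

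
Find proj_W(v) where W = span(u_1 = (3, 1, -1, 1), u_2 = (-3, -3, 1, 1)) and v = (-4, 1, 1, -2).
proj_W(v) = (-7/2, 1/3, 7/6, -8/3)

Set up U = [u_1 | ... | u_2] ∈ R^(4×2). The projector onto W = col(U) is P = U (U^T U)^(-1) U^T.
Compute U^T U =
  [12, -12]
  [-12, 20],
and U^T v = (-14, 8).
Solve U^T U · c = U^T v for the coefficients: c = (-23/12, -3/4). The projection is proj_W(v) = U c.
Check: (v - proj_W(v)) · u_1 = 0  (should be 0).
Check: (v - proj_W(v)) · u_2 = 0  (should be 0).
Result: proj_W(v) = (-7/2, 1/3, 7/6, -8/3).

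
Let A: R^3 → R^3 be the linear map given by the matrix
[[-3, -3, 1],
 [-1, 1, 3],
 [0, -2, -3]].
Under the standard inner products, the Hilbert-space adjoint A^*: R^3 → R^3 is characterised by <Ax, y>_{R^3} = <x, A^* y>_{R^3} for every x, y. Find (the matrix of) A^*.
A^* = A^T =
[[-3, -1, 0],
 [-3, 1, -2],
 [1, 3, -3]]

For real matrices with standard dot products, the defining identity <Ax, y> = <x, A^* y> gives (Ax)^T y = x^T (A^*) y, i.e. x^T A^T y = x^T (A^*) y. Since this holds for all x, y, we must have A^* = A^T. Therefore
A^* =
[[-3, -1, 0],
 [-3, 1, -2],
 [1, 3, -3]].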